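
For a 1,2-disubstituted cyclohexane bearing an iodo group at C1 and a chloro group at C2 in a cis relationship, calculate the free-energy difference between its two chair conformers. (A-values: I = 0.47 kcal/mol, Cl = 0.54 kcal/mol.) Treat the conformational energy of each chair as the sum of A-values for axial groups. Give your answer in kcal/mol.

C1 and C2 have opposite parity, so for the cis isomer the two substituents are one axial and one equatorial in each chair.
Chair I (iodo axial, chloro equatorial): E = 0.47 kcal/mol.
Chair II (iodo equatorial, chloro axial): E = 0.54 kcal/mol.
ΔE = 0.54 − 0.47 = 0.07 kcal/mol; chair I is more stable.

0.07 kcal/mol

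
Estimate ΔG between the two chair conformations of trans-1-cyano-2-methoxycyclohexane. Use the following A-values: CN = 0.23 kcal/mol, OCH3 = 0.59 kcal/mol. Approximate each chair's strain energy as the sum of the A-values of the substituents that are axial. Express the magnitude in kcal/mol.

0.82 kcal/mol

C1 and C2 have opposite parity, so for the trans isomer the two substituents are e,e in one chair and a,a in the other.
Chair I (cyano axial, methoxy axial): E = 0.82 kcal/mol.
Chair II (cyano equatorial, methoxy equatorial): E = 0.00 kcal/mol.
ΔE = 0.82 − 0.00 = 0.82 kcal/mol; chair II is more stable.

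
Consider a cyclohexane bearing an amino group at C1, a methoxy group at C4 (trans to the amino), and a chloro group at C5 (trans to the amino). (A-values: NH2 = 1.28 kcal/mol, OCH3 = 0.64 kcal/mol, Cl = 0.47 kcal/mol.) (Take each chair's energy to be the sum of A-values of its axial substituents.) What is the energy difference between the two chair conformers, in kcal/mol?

1.45 kcal/mol

Chair I (amino axial, methoxy axial, chloro equatorial): E = 1.92 kcal/mol.
Chair II (amino equatorial, methoxy equatorial, chloro axial): E = 0.47 kcal/mol.
ΔE = 1.92 − 0.47 = 1.45 kcal/mol; chair II is more stable.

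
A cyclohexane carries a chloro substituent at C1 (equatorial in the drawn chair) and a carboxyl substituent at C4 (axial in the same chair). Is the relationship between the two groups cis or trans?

cis

C1 and C4 have opposite parity, so their axial bonds point in opposite directions.
With opposite-parity carbons, two substituents on the same face are one axial and one equatorial; opposite faces give both axial or both equatorial.
Here the groups are equatorial/axial → same face → cis.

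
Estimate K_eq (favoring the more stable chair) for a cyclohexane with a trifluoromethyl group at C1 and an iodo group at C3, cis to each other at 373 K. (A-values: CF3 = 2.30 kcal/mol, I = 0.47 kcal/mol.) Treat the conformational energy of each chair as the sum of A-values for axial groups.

K ≈ 42.0

C1 and C3 have the same parity, so for the cis isomer the two substituents are e,e in one chair and a,a in the other.
Chair I (trifluoromethyl axial, iodo axial): E = 2.77 kcal/mol; chair II (trifluoromethyl equatorial, iodo equatorial): E = 0.00 kcal/mol.
ΔG = 2.77 kcal/mol between the two chairs.
K = exp(ΔG/RT) with R = 1.987×10⁻³ kcal mol⁻¹ K⁻¹ and T = 373 K gives K ≈ 42.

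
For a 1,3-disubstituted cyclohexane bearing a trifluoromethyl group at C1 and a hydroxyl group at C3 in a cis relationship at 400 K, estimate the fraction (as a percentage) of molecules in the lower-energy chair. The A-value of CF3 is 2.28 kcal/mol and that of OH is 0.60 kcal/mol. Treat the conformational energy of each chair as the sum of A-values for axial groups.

97.4%

C1 and C3 have the same parity, so for the cis isomer the two substituents are e,e in one chair and a,a in the other.
Chair I (trifluoromethyl axial, hydroxyl axial): E = 2.88 kcal/mol; chair II (trifluoromethyl equatorial, hydroxyl equatorial): E = 0.00 kcal/mol.
ΔG = 2.88 kcal/mol between the two chairs.
K = exp(ΔG/RT) with R = 1.987×10⁻³ kcal mol⁻¹ K⁻¹ and T = 400 K gives K ≈ 37.5.
Fraction in the lower-energy chair = K/(K+1) = 97.4%.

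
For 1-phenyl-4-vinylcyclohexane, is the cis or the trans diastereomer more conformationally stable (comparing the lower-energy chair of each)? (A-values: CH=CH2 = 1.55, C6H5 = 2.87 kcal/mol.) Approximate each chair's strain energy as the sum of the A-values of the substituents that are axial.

At 1,4 positions (parity opposite): cis → (a,e or e,a); trans → (e,e or a,a).
Best chair for cis: E = 1.55 kcal/mol; best chair for trans: E = 0.00 kcal/mol.
The trans isomer is lower by 1.55 kcal/mol.

trans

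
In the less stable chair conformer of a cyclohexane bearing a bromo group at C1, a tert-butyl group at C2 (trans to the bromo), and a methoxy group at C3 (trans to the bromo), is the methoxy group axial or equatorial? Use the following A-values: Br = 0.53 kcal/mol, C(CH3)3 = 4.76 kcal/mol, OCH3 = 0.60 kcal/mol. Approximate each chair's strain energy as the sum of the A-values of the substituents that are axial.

Chair I (bromo axial, tert-butyl axial, methoxy equatorial): E = 5.29 kcal/mol.
Chair II (bromo equatorial, tert-butyl equatorial, methoxy axial): E = 0.60 kcal/mol.
Chair I is the less stable (higher-energy) conformer, and in that chair the methoxy group is equatorial.

equatorial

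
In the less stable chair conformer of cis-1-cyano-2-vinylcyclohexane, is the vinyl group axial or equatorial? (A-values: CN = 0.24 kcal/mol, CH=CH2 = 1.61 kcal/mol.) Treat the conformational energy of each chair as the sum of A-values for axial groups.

axial

C1 and C2 have opposite parity, so for the cis isomer the two substituents are one axial and one equatorial in each chair.
Chair I (cyano axial, vinyl equatorial): E = 0.24 kcal/mol.
Chair II (cyano equatorial, vinyl axial): E = 1.61 kcal/mol.
Chair II is the less stable (higher-energy) conformer, and in that chair the vinyl group is axial.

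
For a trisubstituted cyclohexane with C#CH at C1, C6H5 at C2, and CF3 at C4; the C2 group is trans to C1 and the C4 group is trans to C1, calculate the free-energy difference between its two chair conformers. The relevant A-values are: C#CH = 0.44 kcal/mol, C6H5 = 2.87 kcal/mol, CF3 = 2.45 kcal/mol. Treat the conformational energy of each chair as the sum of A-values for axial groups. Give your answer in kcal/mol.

Chair I (ethynyl axial, phenyl axial, trifluoromethyl axial): E = 5.76 kcal/mol.
Chair II (ethynyl equatorial, phenyl equatorial, trifluoromethyl equatorial): E = 0.00 kcal/mol.
ΔE = 5.76 − 0.00 = 5.76 kcal/mol; chair II is more stable.

5.76 kcal/mol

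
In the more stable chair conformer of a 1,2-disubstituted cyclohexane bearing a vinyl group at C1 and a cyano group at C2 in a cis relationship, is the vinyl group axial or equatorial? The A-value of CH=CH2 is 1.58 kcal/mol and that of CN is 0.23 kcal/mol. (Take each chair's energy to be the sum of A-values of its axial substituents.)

equatorial

C1 and C2 have opposite parity, so for the cis isomer the two substituents are one axial and one equatorial in each chair.
Chair I (vinyl axial, cyano equatorial): E = 1.58 kcal/mol.
Chair II (vinyl equatorial, cyano axial): E = 0.23 kcal/mol.
Chair II is the more stable (lower-energy) conformer, and in that chair the vinyl group is equatorial.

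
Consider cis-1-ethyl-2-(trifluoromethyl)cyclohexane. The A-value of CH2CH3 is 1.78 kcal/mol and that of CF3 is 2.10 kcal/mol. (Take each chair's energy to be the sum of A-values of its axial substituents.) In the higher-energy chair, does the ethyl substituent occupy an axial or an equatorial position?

C1 and C2 have opposite parity, so for the cis isomer the two substituents are one axial and one equatorial in each chair.
Chair I (ethyl axial, trifluoromethyl equatorial): E = 1.78 kcal/mol.
Chair II (ethyl equatorial, trifluoromethyl axial): E = 2.10 kcal/mol.
Chair II is the less stable (higher-energy) conformer, and in that chair the ethyl group is equatorial.

equatorial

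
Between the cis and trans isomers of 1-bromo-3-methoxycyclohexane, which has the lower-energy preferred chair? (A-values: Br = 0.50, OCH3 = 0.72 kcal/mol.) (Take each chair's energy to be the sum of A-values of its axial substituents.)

cis

At 1,3 positions (parity same): cis → (e,e or a,a); trans → (a,e or e,a).
Best chair for cis: E = 0.00 kcal/mol; best chair for trans: E = 0.50 kcal/mol.
The cis isomer is lower by 0.50 kcal/mol.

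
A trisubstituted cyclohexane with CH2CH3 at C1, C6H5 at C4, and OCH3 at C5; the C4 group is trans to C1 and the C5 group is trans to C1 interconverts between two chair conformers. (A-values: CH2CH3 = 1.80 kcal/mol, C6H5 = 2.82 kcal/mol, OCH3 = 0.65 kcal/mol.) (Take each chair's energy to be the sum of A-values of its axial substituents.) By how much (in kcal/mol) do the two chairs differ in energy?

3.97 kcal/mol

Chair I (ethyl axial, phenyl axial, methoxy equatorial): E = 4.62 kcal/mol.
Chair II (ethyl equatorial, phenyl equatorial, methoxy axial): E = 0.65 kcal/mol.
ΔE = 4.62 − 0.65 = 3.97 kcal/mol; chair II is more stable.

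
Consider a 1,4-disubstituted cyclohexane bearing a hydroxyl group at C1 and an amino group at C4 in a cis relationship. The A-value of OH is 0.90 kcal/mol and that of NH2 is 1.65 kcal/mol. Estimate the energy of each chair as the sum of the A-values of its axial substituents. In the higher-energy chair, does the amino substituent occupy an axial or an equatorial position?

C1 and C4 have opposite parity, so for the cis isomer the two substituents are one axial and one equatorial in each chair.
Chair I (hydroxyl axial, amino equatorial): E = 0.90 kcal/mol.
Chair II (hydroxyl equatorial, amino axial): E = 1.65 kcal/mol.
Chair II is the less stable (higher-energy) conformer, and in that chair the amino group is axial.

axial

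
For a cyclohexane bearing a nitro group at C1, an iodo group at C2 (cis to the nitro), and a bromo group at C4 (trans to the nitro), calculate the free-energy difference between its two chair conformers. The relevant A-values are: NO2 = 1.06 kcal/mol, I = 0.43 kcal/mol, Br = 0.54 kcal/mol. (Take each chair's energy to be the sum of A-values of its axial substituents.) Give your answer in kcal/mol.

Chair I (nitro axial, iodo equatorial, bromo axial): E = 1.60 kcal/mol.
Chair II (nitro equatorial, iodo axial, bromo equatorial): E = 0.43 kcal/mol.
ΔE = 1.60 − 0.43 = 1.17 kcal/mol; chair II is more stable.

1.17 kcal/mol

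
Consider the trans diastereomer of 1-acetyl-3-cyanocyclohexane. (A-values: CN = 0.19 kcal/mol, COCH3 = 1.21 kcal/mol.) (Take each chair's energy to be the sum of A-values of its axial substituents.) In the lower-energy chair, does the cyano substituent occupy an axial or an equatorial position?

C1 and C3 have the same parity, so for the trans isomer the two substituents are one axial and one equatorial in each chair.
Chair I (cyano axial, acetyl equatorial): E = 0.19 kcal/mol.
Chair II (cyano equatorial, acetyl axial): E = 1.21 kcal/mol.
Chair I is the more stable (lower-energy) conformer, and in that chair the cyano group is axial.

axial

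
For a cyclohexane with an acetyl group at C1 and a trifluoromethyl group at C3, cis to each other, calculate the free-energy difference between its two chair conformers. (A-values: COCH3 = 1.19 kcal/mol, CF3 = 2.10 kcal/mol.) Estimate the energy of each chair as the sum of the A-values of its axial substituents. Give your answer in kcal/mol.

C1 and C3 have the same parity, so for the cis isomer the two substituents are e,e in one chair and a,a in the other.
Chair I (acetyl axial, trifluoromethyl axial): E = 3.29 kcal/mol.
Chair II (acetyl equatorial, trifluoromethyl equatorial): E = 0.00 kcal/mol.
ΔE = 3.29 − 0.00 = 3.29 kcal/mol; chair II is more stable.

3.29 kcal/mol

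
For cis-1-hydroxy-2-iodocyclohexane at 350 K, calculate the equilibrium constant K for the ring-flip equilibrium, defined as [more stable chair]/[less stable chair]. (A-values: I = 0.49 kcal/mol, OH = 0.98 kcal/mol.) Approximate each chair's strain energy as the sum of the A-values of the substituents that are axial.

C1 and C2 have opposite parity, so for the cis isomer the two substituents are one axial and one equatorial in each chair.
Chair I (iodo axial, hydroxyl equatorial): E = 0.49 kcal/mol; chair II (iodo equatorial, hydroxyl axial): E = 0.98 kcal/mol.
ΔG = 0.49 kcal/mol between the two chairs.
K = exp(ΔG/RT) with R = 1.987×10⁻³ kcal mol⁻¹ K⁻¹ and T = 350 K gives K ≈ 2.02.

K ≈ 2.02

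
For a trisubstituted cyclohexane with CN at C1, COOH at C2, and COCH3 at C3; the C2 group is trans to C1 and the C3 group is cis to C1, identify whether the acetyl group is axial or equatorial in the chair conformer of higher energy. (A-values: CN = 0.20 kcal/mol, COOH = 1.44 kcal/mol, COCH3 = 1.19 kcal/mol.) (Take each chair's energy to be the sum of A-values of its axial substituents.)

Chair I (cyano axial, carboxyl axial, acetyl axial): E = 2.83 kcal/mol.
Chair II (cyano equatorial, carboxyl equatorial, acetyl equatorial): E = 0.00 kcal/mol.
Chair I is the less stable (higher-energy) conformer, and in that chair the acetyl group is axial.

axial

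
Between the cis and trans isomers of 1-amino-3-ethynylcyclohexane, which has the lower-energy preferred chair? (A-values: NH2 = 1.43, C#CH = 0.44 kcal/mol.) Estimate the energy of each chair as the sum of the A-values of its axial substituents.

At 1,3 positions (parity same): cis → (e,e or a,a); trans → (a,e or e,a).
Best chair for cis: E = 0.00 kcal/mol; best chair for trans: E = 0.44 kcal/mol.
The cis isomer is lower by 0.44 kcal/mol.

cis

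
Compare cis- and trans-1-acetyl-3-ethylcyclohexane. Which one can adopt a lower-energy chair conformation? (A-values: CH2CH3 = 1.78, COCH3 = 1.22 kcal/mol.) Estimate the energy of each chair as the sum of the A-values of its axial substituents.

cis

At 1,3 positions (parity same): cis → (e,e or a,a); trans → (a,e or e,a).
Best chair for cis: E = 0.00 kcal/mol; best chair for trans: E = 1.22 kcal/mol.
The cis isomer is lower by 1.22 kcal/mol.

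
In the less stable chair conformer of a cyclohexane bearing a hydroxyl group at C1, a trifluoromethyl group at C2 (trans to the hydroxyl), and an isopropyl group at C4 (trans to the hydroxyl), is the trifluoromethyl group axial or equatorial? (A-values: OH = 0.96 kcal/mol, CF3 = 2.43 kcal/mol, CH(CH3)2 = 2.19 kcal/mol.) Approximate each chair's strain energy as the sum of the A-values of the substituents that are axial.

axial

Chair I (hydroxyl axial, trifluoromethyl axial, isopropyl axial): E = 5.58 kcal/mol.
Chair II (hydroxyl equatorial, trifluoromethyl equatorial, isopropyl equatorial): E = 0.00 kcal/mol.
Chair I is the less stable (higher-energy) conformer, and in that chair the trifluoromethyl group is axial.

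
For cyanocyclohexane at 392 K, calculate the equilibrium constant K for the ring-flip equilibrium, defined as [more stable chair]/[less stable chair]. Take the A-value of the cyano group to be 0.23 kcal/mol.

One chair has the cyano group axial (E = 0.23 kcal/mol) and the other has it equatorial (E = 0).
ΔG = 0.23 kcal/mol between the two chairs.
K = exp(ΔG/RT) with R = 1.987×10⁻³ kcal mol⁻¹ K⁻¹ and T = 392 K gives K ≈ 1.34.

K ≈ 1.34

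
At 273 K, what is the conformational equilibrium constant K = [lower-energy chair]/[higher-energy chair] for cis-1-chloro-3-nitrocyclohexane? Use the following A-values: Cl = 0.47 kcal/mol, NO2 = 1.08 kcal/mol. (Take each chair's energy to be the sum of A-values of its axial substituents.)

K ≈ 17.4

C1 and C3 have the same parity, so for the cis isomer the two substituents are e,e in one chair and a,a in the other.
Chair I (chloro axial, nitro axial): E = 1.55 kcal/mol; chair II (chloro equatorial, nitro equatorial): E = 0.00 kcal/mol.
ΔG = 1.55 kcal/mol between the two chairs.
K = exp(ΔG/RT) with R = 1.987×10⁻³ kcal mol⁻¹ K⁻¹ and T = 273 K gives K ≈ 17.4.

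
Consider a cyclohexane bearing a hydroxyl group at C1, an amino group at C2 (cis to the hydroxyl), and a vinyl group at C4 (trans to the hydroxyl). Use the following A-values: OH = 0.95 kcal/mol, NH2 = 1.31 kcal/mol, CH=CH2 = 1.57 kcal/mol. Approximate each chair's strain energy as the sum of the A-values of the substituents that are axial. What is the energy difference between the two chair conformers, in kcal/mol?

1.21 kcal/mol

Chair I (hydroxyl axial, amino equatorial, vinyl axial): E = 2.52 kcal/mol.
Chair II (hydroxyl equatorial, amino axial, vinyl equatorial): E = 1.31 kcal/mol.
ΔE = 2.52 − 1.31 = 1.21 kcal/mol; chair II is more stable.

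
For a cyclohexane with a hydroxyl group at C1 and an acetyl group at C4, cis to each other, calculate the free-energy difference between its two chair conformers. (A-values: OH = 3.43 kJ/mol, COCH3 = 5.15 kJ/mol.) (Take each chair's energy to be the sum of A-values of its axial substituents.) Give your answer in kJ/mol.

1.72 kJ/mol

C1 and C4 have opposite parity, so for the cis isomer the two substituents are one axial and one equatorial in each chair.
Chair I (hydroxyl axial, acetyl equatorial): E = 3.43 kJ/mol.
Chair II (hydroxyl equatorial, acetyl axial): E = 5.15 kJ/mol.
ΔE = 5.15 − 3.43 = 1.72 kJ/mol; chair I is more stable.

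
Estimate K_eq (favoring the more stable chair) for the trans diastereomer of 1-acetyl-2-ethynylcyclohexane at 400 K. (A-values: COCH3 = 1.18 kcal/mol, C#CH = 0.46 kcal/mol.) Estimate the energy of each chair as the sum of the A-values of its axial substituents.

C1 and C2 have opposite parity, so for the trans isomer the two substituents are e,e in one chair and a,a in the other.
Chair I (acetyl axial, ethynyl axial): E = 1.64 kcal/mol; chair II (acetyl equatorial, ethynyl equatorial): E = 0.00 kcal/mol.
ΔG = 1.64 kcal/mol between the two chairs.
K = exp(ΔG/RT) with R = 1.987×10⁻³ kcal mol⁻¹ K⁻¹ and T = 400 K gives K ≈ 7.87.

K ≈ 7.87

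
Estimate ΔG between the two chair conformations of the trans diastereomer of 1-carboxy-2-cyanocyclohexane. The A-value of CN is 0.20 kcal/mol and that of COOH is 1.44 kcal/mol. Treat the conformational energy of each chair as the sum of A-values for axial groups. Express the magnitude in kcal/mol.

C1 and C2 have opposite parity, so for the trans isomer the two substituents are e,e in one chair and a,a in the other.
Chair I (cyano axial, carboxyl axial): E = 1.64 kcal/mol.
Chair II (cyano equatorial, carboxyl equatorial): E = 0.00 kcal/mol.
ΔE = 1.64 − 0.00 = 1.64 kcal/mol; chair II is more stable.

1.64 kcal/mol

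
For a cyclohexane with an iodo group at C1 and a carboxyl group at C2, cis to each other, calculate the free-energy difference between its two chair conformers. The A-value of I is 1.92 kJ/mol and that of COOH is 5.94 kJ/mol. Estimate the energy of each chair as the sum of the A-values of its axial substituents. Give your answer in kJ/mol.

C1 and C2 have opposite parity, so for the cis isomer the two substituents are one axial and one equatorial in each chair.
Chair I (iodo axial, carboxyl equatorial): E = 1.92 kJ/mol.
Chair II (iodo equatorial, carboxyl axial): E = 5.94 kJ/mol.
ΔE = 5.94 − 1.92 = 4.02 kJ/mol; chair I is more stable.

4.02 kJ/mol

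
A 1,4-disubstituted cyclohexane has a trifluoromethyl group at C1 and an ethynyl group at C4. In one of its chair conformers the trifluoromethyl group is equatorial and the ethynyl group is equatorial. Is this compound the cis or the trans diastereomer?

trans

C1 and C4 have opposite parity, so their axial bonds point in opposite directions.
With opposite-parity carbons, two substituents on the same face are one axial and one equatorial; opposite faces give both axial or both equatorial.
Here the groups are equatorial/equatorial → opposite face → trans.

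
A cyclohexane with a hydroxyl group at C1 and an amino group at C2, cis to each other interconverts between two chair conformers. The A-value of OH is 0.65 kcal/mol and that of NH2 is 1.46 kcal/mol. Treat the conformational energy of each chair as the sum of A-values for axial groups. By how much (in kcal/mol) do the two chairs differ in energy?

C1 and C2 have opposite parity, so for the cis isomer the two substituents are one axial and one equatorial in each chair.
Chair I (hydroxyl axial, amino equatorial): E = 0.65 kcal/mol.
Chair II (hydroxyl equatorial, amino axial): E = 1.46 kcal/mol.
ΔE = 1.46 − 0.65 = 0.81 kcal/mol; chair I is more stable.

0.81 kcal/mol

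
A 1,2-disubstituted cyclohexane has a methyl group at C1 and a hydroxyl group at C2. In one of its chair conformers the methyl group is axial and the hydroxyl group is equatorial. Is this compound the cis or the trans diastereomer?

cis

C1 and C2 have opposite parity, so their axial bonds point in opposite directions.
With opposite-parity carbons, two substituents on the same face are one axial and one equatorial; opposite faces give both axial or both equatorial.
Here the groups are axial/equatorial → same face → cis.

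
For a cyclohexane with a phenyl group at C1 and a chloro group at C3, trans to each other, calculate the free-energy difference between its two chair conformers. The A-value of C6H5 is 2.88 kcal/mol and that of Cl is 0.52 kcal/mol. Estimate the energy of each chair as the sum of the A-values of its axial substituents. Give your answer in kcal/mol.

C1 and C3 have the same parity, so for the trans isomer the two substituents are one axial and one equatorial in each chair.
Chair I (phenyl axial, chloro equatorial): E = 2.88 kcal/mol.
Chair II (phenyl equatorial, chloro axial): E = 0.52 kcal/mol.
ΔE = 2.88 − 0.52 = 2.36 kcal/mol; chair II is more stable.

2.36 kcal/mol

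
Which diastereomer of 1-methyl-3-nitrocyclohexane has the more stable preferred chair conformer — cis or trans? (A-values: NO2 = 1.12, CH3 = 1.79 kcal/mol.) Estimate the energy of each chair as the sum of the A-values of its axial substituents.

At 1,3 positions (parity same): cis → (e,e or a,a); trans → (a,e or e,a).
Best chair for cis: E = 0.00 kcal/mol; best chair for trans: E = 1.12 kcal/mol.
The cis isomer is lower by 1.12 kcal/mol.

cis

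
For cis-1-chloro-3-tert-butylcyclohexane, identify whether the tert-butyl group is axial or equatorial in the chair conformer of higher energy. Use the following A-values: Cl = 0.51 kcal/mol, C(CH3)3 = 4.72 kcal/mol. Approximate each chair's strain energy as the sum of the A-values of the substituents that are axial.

C1 and C3 have the same parity, so for the cis isomer the two substituents are e,e in one chair and a,a in the other.
Chair I (chloro axial, tert-butyl axial): E = 5.23 kcal/mol.
Chair II (chloro equatorial, tert-butyl equatorial): E = 0.00 kcal/mol.
Chair I is the less stable (higher-energy) conformer, and in that chair the tert-butyl group is axial.

axial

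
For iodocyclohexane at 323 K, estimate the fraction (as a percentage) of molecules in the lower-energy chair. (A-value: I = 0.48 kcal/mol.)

67.9%

One chair has the iodo group axial (E = 0.48 kcal/mol) and the other has it equatorial (E = 0).
ΔG = 0.48 kcal/mol between the two chairs.
K = exp(ΔG/RT) with R = 1.987×10⁻³ kcal mol⁻¹ K⁻¹ and T = 323 K gives K ≈ 2.11.
Fraction in the lower-energy chair = K/(K+1) = 67.9%.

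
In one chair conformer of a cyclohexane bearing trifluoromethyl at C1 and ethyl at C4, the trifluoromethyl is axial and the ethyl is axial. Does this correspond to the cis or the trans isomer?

C1 and C4 have opposite parity, so their axial bonds point in opposite directions.
With opposite-parity carbons, two substituents on the same face are one axial and one equatorial; opposite faces give both axial or both equatorial.
Here the groups are axial/axial → opposite face → trans.

trans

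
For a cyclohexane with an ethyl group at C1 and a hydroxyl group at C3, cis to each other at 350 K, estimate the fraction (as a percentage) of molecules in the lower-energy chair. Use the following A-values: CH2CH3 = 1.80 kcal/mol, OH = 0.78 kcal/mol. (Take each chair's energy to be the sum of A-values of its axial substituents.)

97.6%

C1 and C3 have the same parity, so for the cis isomer the two substituents are e,e in one chair and a,a in the other.
Chair I (ethyl axial, hydroxyl axial): E = 2.58 kcal/mol; chair II (ethyl equatorial, hydroxyl equatorial): E = 0.00 kcal/mol.
ΔG = 2.58 kcal/mol between the two chairs.
K = exp(ΔG/RT) with R = 1.987×10⁻³ kcal mol⁻¹ K⁻¹ and T = 350 K gives K ≈ 40.8.
Fraction in the lower-energy chair = K/(K+1) = 97.6%.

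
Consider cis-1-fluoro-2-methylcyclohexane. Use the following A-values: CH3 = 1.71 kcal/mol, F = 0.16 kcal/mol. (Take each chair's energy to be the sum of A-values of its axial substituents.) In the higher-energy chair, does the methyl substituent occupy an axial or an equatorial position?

C1 and C2 have opposite parity, so for the cis isomer the two substituents are one axial and one equatorial in each chair.
Chair I (methyl axial, fluoro equatorial): E = 1.71 kcal/mol.
Chair II (methyl equatorial, fluoro axial): E = 0.16 kcal/mol.
Chair I is the less stable (higher-energy) conformer, and in that chair the methyl group is axial.

axial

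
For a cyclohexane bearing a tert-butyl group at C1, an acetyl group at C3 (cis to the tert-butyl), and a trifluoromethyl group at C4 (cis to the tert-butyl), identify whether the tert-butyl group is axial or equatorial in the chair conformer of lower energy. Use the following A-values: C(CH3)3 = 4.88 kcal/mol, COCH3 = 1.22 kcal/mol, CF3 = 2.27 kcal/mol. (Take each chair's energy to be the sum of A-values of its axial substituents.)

Chair I (tert-butyl axial, acetyl axial, trifluoromethyl equatorial): E = 6.10 kcal/mol.
Chair II (tert-butyl equatorial, acetyl equatorial, trifluoromethyl axial): E = 2.27 kcal/mol.
Chair II is the more stable (lower-energy) conformer, and in that chair the tert-butyl group is equatorial.

equatorial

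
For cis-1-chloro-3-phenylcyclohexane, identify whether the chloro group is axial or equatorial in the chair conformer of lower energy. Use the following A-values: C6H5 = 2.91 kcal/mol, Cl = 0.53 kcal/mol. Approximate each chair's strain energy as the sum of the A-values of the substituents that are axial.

equatorial

C1 and C3 have the same parity, so for the cis isomer the two substituents are e,e in one chair and a,a in the other.
Chair I (phenyl axial, chloro axial): E = 3.44 kcal/mol.
Chair II (phenyl equatorial, chloro equatorial): E = 0.00 kcal/mol.
Chair II is the more stable (lower-energy) conformer, and in that chair the chloro group is equatorial.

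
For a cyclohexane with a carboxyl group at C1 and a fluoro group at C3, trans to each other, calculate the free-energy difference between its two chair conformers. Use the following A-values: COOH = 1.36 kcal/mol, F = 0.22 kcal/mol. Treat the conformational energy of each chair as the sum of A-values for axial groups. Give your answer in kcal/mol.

1.14 kcal/mol

C1 and C3 have the same parity, so for the trans isomer the two substituents are one axial and one equatorial in each chair.
Chair I (carboxyl axial, fluoro equatorial): E = 1.36 kcal/mol.
Chair II (carboxyl equatorial, fluoro axial): E = 0.22 kcal/mol.
ΔE = 1.36 − 0.22 = 1.14 kcal/mol; chair II is more stable.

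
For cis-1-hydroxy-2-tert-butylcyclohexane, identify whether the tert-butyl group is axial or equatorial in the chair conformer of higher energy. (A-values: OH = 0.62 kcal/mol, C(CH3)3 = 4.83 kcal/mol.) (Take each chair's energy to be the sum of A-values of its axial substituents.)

C1 and C2 have opposite parity, so for the cis isomer the two substituents are one axial and one equatorial in each chair.
Chair I (hydroxyl axial, tert-butyl equatorial): E = 0.62 kcal/mol.
Chair II (hydroxyl equatorial, tert-butyl axial): E = 4.83 kcal/mol.
Chair II is the less stable (higher-energy) conformer, and in that chair the tert-butyl group is axial.

axial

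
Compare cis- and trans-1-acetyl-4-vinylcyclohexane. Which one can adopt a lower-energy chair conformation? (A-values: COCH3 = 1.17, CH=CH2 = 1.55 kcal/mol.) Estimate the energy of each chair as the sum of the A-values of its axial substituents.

At 1,4 positions (parity opposite): cis → (a,e or e,a); trans → (e,e or a,a).
Best chair for cis: E = 1.17 kcal/mol; best chair for trans: E = 0.00 kcal/mol.
The trans isomer is lower by 1.17 kcal/mol.

trans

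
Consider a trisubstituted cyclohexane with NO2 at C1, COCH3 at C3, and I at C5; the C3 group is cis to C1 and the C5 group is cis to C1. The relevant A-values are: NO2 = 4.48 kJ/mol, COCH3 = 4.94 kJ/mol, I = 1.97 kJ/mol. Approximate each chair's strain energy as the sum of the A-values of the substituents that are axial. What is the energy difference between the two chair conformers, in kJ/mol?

11.39 kJ/mol

Chair I (nitro axial, acetyl axial, iodo axial): E = 11.39 kJ/mol.
Chair II (nitro equatorial, acetyl equatorial, iodo equatorial): E = 0.00 kJ/mol.
ΔE = 11.39 − 0.00 = 11.39 kJ/mol; chair II is more stable.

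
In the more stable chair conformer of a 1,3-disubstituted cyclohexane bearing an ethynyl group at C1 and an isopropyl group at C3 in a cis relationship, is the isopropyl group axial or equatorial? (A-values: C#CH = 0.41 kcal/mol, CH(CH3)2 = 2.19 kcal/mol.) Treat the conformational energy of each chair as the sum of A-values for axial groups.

equatorial

C1 and C3 have the same parity, so for the cis isomer the two substituents are e,e in one chair and a,a in the other.
Chair I (ethynyl axial, isopropyl axial): E = 2.60 kcal/mol.
Chair II (ethynyl equatorial, isopropyl equatorial): E = 0.00 kcal/mol.
Chair II is the more stable (lower-energy) conformer, and in that chair the isopropyl group is equatorial.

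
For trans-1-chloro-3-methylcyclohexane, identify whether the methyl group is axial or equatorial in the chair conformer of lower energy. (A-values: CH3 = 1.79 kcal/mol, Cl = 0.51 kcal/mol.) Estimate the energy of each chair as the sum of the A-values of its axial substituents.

C1 and C3 have the same parity, so for the trans isomer the two substituents are one axial and one equatorial in each chair.
Chair I (methyl axial, chloro equatorial): E = 1.79 kcal/mol.
Chair II (methyl equatorial, chloro axial): E = 0.51 kcal/mol.
Chair II is the more stable (lower-energy) conformer, and in that chair the methyl group is equatorial.

equatorial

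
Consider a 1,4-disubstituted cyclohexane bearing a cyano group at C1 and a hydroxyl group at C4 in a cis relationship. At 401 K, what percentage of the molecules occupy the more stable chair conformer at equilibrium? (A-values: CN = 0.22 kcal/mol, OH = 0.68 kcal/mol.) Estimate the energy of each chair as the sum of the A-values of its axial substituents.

64.0%

C1 and C4 have opposite parity, so for the cis isomer the two substituents are one axial and one equatorial in each chair.
Chair I (cyano axial, hydroxyl equatorial): E = 0.22 kcal/mol; chair II (cyano equatorial, hydroxyl axial): E = 0.68 kcal/mol.
ΔG = 0.46 kcal/mol between the two chairs.
K = exp(ΔG/RT) with R = 1.987×10⁻³ kcal mol⁻¹ K⁻¹ and T = 401 K gives K ≈ 1.78.
Fraction in the lower-energy chair = K/(K+1) = 64.0%.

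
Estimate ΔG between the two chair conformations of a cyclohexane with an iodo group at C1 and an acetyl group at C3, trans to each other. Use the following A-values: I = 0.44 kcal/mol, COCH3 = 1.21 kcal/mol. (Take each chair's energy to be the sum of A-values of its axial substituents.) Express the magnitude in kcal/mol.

0.77 kcal/mol

C1 and C3 have the same parity, so for the trans isomer the two substituents are one axial and one equatorial in each chair.
Chair I (iodo axial, acetyl equatorial): E = 0.44 kcal/mol.
Chair II (iodo equatorial, acetyl axial): E = 1.21 kcal/mol.
ΔE = 1.21 − 0.44 = 0.77 kcal/mol; chair I is more stable.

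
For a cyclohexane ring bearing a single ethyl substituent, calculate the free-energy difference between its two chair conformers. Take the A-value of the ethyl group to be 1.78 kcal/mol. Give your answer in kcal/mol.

A monosubstituted cyclohexane has one chair with the ethyl group axial (E = A = 1.78 kcal/mol) and one with it equatorial (E = 0).
ΔE = 1.78 − 0 = 1.78 kcal/mol.

1.78 kcal/mol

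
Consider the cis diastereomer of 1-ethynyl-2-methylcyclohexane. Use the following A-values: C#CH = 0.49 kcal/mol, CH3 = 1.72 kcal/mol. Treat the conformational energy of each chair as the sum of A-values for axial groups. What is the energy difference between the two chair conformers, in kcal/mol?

C1 and C2 have opposite parity, so for the cis isomer the two substituents are one axial and one equatorial in each chair.
Chair I (ethynyl axial, methyl equatorial): E = 0.49 kcal/mol.
Chair II (ethynyl equatorial, methyl axial): E = 1.72 kcal/mol.
ΔE = 1.72 − 0.49 = 1.23 kcal/mol; chair I is more stable.

1.23 kcal/mol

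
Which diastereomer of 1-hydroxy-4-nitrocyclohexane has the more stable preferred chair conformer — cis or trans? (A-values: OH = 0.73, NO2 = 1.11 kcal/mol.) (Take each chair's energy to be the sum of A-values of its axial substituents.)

trans

At 1,4 positions (parity opposite): cis → (a,e or e,a); trans → (e,e or a,a).
Best chair for cis: E = 0.73 kcal/mol; best chair for trans: E = 0.00 kcal/mol.
The trans isomer is lower by 0.73 kcal/mol.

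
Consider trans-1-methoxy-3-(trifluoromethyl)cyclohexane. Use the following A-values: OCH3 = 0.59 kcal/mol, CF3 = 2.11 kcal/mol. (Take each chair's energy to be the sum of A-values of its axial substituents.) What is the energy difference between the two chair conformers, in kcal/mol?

C1 and C3 have the same parity, so for the trans isomer the two substituents are one axial and one equatorial in each chair.
Chair I (methoxy axial, trifluoromethyl equatorial): E = 0.59 kcal/mol.
Chair II (methoxy equatorial, trifluoromethyl axial): E = 2.11 kcal/mol.
ΔE = 2.11 − 0.59 = 1.52 kcal/mol; chair I is more stable.

1.52 kcal/mol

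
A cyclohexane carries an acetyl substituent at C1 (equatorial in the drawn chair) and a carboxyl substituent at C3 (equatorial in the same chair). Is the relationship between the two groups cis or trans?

cis

C1 and C3 have the same parity, so their axial bonds point in the same direction.
With same-parity carbons, two substituents on the same face are both axial or both equatorial; opposite faces give one of each.
Here the groups are equatorial/equatorial → same face → cis.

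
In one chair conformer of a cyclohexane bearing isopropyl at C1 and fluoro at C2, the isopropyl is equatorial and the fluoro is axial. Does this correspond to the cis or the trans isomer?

cis

C1 and C2 have opposite parity, so their axial bonds point in opposite directions.
With opposite-parity carbons, two substituents on the same face are one axial and one equatorial; opposite faces give both axial or both equatorial.
Here the groups are equatorial/axial → same face → cis.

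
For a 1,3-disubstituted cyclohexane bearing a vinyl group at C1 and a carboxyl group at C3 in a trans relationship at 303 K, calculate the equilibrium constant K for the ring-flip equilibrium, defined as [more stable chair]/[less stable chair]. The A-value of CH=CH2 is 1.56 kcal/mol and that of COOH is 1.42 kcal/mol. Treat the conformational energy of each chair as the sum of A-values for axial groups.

K ≈ 1.26

C1 and C3 have the same parity, so for the trans isomer the two substituents are one axial and one equatorial in each chair.
Chair I (vinyl axial, carboxyl equatorial): E = 1.56 kcal/mol; chair II (vinyl equatorial, carboxyl axial): E = 1.42 kcal/mol.
ΔG = 0.14 kcal/mol between the two chairs.
K = exp(ΔG/RT) with R = 1.987×10⁻³ kcal mol⁻¹ K⁻¹ and T = 303 K gives K ≈ 1.26.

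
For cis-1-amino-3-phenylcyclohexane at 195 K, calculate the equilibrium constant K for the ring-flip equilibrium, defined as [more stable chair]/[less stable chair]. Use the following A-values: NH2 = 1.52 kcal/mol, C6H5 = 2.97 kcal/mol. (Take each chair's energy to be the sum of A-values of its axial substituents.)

K ≈ 107812

C1 and C3 have the same parity, so for the cis isomer the two substituents are e,e in one chair and a,a in the other.
Chair I (amino axial, phenyl axial): E = 4.49 kcal/mol; chair II (amino equatorial, phenyl equatorial): E = 0.00 kcal/mol.
ΔG = 4.49 kcal/mol between the two chairs.
K = exp(ΔG/RT) with R = 1.987×10⁻³ kcal mol⁻¹ K⁻¹ and T = 195 K gives K ≈ 1.08e+05.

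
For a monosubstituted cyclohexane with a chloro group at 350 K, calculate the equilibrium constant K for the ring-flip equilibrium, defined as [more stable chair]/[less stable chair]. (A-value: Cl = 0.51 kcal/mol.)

One chair has the chloro group axial (E = 0.51 kcal/mol) and the other has it equatorial (E = 0).
ΔG = 0.51 kcal/mol between the two chairs.
K = exp(ΔG/RT) with R = 1.987×10⁻³ kcal mol⁻¹ K⁻¹ and T = 350 K gives K ≈ 2.08.

K ≈ 2.08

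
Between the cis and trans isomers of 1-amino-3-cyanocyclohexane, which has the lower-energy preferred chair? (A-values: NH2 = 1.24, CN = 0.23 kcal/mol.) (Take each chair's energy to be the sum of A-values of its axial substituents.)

cis

At 1,3 positions (parity same): cis → (e,e or a,a); trans → (a,e or e,a).
Best chair for cis: E = 0.00 kcal/mol; best chair for trans: E = 0.23 kcal/mol.
The cis isomer is lower by 0.23 kcal/mol.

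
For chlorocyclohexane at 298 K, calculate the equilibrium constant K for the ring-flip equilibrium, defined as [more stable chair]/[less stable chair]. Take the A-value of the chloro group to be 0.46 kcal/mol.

K ≈ 2.17

One chair has the chloro group axial (E = 0.46 kcal/mol) and the other has it equatorial (E = 0).
ΔG = 0.46 kcal/mol between the two chairs.
K = exp(ΔG/RT) with R = 1.987×10⁻³ kcal mol⁻¹ K⁻¹ and T = 298 K gives K ≈ 2.17.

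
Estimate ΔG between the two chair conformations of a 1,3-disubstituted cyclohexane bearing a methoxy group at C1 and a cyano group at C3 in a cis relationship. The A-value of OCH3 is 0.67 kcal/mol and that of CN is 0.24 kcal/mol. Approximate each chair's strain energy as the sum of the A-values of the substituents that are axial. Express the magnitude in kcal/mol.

C1 and C3 have the same parity, so for the cis isomer the two substituents are e,e in one chair and a,a in the other.
Chair I (methoxy axial, cyano axial): E = 0.91 kcal/mol.
Chair II (methoxy equatorial, cyano equatorial): E = 0.00 kcal/mol.
ΔE = 0.91 − 0.00 = 0.91 kcal/mol; chair II is more stable.

0.91 kcal/mol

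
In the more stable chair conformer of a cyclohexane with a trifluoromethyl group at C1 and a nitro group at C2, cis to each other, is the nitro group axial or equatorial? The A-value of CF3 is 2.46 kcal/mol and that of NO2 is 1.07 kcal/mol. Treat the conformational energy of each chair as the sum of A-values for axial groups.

axial

C1 and C2 have opposite parity, so for the cis isomer the two substituents are one axial and one equatorial in each chair.
Chair I (trifluoromethyl axial, nitro equatorial): E = 2.46 kcal/mol.
Chair II (trifluoromethyl equatorial, nitro axial): E = 1.07 kcal/mol.
Chair II is the more stable (lower-energy) conformer, and in that chair the nitro group is axial.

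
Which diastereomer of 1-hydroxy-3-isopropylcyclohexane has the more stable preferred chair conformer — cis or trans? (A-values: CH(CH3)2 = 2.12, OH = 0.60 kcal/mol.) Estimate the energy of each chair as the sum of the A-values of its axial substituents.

cis

At 1,3 positions (parity same): cis → (e,e or a,a); trans → (a,e or e,a).
Best chair for cis: E = 0.00 kcal/mol; best chair for trans: E = 0.60 kcal/mol.
The cis isomer is lower by 0.60 kcal/mol.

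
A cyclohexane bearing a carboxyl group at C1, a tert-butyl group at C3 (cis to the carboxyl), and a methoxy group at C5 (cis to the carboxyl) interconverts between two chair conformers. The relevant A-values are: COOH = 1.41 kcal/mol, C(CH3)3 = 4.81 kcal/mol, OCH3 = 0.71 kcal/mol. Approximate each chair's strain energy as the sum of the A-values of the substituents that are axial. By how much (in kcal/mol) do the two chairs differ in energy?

6.93 kcal/mol

Chair I (carboxyl axial, tert-butyl axial, methoxy axial): E = 6.93 kcal/mol.
Chair II (carboxyl equatorial, tert-butyl equatorial, methoxy equatorial): E = 0.00 kcal/mol.
ΔE = 6.93 − 0.00 = 6.93 kcal/mol; chair II is more stable.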